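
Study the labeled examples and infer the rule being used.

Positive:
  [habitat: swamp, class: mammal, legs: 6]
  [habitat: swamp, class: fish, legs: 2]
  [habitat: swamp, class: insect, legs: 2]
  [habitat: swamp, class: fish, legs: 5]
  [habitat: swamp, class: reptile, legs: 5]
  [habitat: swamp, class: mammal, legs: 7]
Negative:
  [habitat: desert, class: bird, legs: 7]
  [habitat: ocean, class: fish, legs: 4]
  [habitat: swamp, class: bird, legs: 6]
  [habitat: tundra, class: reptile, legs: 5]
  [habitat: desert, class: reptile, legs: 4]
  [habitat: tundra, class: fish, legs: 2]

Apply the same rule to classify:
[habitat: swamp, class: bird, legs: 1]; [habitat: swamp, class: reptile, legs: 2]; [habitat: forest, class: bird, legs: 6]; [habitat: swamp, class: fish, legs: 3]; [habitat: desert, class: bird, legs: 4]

Negative, Positive, Negative, Positive, Negative

The rule appears to be: class is not bird AND habitat is swamp.
Negative: [habitat: swamp, class: bird, legs: 1], since class is bird, habitat is swamp. Positive: [habitat: swamp, class: reptile, legs: 2], since class is reptile, habitat is swamp. Negative: [habitat: forest, class: bird, legs: 6], since class is bird, habitat is forest. Positive: [habitat: swamp, class: fish, legs: 3], since class is fish, habitat is swamp. Negative: [habitat: desert, class: bird, legs: 4], since class is bird, habitat is desert.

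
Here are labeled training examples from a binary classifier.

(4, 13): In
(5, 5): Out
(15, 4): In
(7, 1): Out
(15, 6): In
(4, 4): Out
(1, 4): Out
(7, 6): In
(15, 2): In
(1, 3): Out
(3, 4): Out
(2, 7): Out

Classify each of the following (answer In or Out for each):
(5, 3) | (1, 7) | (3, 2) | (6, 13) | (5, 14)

'In' ⟺ sum ≥ 13.

Out, Out, Out, In, In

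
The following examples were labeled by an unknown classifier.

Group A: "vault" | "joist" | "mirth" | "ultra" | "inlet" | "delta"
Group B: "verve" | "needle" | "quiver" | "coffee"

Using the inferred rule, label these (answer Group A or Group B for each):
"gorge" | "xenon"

Checking candidate rules against both groups, what survives is: contains 't'.
Group B: "gorge", since no 't'. Group B: "xenon", since no 't'.

Group B, Group B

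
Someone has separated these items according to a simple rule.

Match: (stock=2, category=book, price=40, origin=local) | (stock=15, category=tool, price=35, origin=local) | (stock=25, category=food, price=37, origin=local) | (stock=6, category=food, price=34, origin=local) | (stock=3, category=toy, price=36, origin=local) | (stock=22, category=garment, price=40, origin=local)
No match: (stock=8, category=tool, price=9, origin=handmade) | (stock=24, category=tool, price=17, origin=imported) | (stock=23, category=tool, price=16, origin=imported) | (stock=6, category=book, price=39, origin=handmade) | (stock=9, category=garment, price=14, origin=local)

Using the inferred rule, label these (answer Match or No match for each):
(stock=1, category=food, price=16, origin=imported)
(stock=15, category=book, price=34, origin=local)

All 'Match' examples share one property — origin is local AND price ≥ 16 — and every 'No match' example lacks it.
No match: (stock=1, category=food, price=16, origin=imported), since origin is imported, price = 16.
Match: (stock=15, category=book, price=34, origin=local), since origin is local, price = 34.

No match, Match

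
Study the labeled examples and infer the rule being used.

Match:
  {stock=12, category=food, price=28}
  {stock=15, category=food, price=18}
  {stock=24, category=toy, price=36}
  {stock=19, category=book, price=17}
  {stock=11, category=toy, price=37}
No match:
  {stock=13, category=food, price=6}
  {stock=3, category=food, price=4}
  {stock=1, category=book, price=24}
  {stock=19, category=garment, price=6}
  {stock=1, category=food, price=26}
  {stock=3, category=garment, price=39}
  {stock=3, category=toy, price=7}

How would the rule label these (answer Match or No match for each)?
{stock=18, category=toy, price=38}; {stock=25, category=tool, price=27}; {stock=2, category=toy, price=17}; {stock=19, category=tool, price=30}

The distinguishing property — price ≥ 7 AND stock ≥ 11 — holds for all the 'Match' cases and none of the 'No match' cases.
{stock=18, category=toy, price=38}: price = 38, stock = 18, qualifies → Match.
{stock=25, category=tool, price=27}: price = 27, stock = 25, qualifies → Match.
{stock=2, category=toy, price=17}: price = 17, stock = 2, does not pass → No match.
{stock=19, category=tool, price=30}: price = 30, stock = 19, qualifies → Match.

Match, Match, No match, Match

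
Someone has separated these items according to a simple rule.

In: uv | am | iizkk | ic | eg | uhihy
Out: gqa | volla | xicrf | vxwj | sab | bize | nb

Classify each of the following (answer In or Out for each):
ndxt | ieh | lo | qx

Out, In, Out, Out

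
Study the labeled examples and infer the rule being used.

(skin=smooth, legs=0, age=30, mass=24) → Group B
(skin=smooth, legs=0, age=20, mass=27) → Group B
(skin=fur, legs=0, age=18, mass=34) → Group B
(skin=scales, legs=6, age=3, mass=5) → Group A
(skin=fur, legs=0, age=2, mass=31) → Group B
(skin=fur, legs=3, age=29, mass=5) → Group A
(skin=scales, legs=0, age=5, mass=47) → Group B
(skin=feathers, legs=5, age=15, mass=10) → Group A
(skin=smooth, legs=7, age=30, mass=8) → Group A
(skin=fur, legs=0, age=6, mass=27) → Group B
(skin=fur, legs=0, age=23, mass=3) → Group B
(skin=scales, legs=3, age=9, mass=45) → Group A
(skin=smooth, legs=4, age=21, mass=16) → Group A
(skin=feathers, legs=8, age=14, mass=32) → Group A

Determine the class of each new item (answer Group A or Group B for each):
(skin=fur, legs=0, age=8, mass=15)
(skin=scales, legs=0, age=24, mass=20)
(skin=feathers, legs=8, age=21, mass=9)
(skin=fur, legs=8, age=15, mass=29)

Group B, Group B, Group A, Group A

'Group A' ⟺ legs ≥ 3.
(skin=fur, legs=0, age=8, mass=15): legs = 0 — lacks this property, so Group B.
(skin=scales, legs=0, age=24, mass=20): legs = 0 — lacks this property, so Group B.
(skin=feathers, legs=8, age=21, mass=9): legs = 8 — passes, so Group A.
(skin=fur, legs=8, age=15, mass=29): legs = 8 — passes, so Group A.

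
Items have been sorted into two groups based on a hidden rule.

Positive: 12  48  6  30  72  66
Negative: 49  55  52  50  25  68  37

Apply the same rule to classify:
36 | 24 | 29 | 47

Positive, Positive, Negative, Negative

One predicate separates the groups cleanly: multiple of 3.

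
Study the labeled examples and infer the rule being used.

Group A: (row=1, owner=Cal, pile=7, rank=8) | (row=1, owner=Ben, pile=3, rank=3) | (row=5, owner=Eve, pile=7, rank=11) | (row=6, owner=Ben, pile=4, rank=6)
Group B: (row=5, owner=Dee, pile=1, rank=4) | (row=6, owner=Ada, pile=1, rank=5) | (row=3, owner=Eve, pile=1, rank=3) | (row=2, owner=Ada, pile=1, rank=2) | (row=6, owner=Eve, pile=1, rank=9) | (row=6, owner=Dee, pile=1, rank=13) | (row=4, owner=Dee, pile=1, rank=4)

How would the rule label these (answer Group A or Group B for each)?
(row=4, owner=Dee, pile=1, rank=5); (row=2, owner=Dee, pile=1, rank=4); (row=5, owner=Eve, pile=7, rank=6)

The pattern is that an item is 'Group A' exactly when: pile ≥ 3.
Group B: (row=4, owner=Dee, pile=1, rank=5), since pile = 1. Group B: (row=2, owner=Dee, pile=1, rank=4), since pile = 1. Group A: (row=5, owner=Eve, pile=7, rank=6), since pile = 7.

Group B, Group B, Group A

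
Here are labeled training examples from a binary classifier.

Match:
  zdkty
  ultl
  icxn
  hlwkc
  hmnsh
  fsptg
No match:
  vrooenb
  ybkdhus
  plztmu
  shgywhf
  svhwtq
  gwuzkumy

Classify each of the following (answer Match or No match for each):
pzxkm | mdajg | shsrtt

The classifier is using: length ≤ 5.
pzxkm: length 5, passes → Match.
mdajg: length 5, passes → Match.
shsrtt: length 6, does not satisfy this → No match.

Match, Match, No match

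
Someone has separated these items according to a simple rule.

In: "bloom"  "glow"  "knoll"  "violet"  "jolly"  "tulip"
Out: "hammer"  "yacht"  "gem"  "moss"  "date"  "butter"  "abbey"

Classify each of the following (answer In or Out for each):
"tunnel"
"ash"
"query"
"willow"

The common property of the 'In' items is: contains 'l'. No 'Out' item has it.
"tunnel": In (has 'l'). "ash": Out (no 'l'). "query": Out (no 'l'). "willow": In (has 'l').

In, Out, Out, In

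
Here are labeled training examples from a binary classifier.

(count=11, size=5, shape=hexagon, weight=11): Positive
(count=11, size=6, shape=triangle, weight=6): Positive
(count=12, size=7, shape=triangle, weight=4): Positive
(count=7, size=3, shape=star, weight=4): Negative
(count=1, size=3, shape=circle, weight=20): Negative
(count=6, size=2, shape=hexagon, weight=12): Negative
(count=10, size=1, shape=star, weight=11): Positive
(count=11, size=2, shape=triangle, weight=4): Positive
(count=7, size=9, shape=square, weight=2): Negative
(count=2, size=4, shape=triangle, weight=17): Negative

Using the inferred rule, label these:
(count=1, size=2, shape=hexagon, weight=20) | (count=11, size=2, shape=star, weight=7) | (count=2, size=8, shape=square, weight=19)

Negative, Positive, Negative

Rule: count ≥ 10. This holds for each 'Positive' example and fails for each 'Negative' one.
(count=1, size=2, shape=hexagon, weight=20): count = 1 — lacks this property, so Negative. (count=11, size=2, shape=star, weight=7): count = 11 — passes, so Positive. (count=2, size=8, shape=square, weight=19): count = 2 — lacks this property, so Negative.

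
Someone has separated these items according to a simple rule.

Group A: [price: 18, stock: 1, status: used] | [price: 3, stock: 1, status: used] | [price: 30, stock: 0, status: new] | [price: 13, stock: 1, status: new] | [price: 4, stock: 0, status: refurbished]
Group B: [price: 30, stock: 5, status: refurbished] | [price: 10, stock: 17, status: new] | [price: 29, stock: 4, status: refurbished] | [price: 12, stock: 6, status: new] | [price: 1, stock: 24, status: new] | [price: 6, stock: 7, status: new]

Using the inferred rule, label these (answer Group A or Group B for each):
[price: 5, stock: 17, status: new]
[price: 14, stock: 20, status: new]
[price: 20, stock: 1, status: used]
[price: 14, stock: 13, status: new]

Every 'Group A' example satisfies: stock ≤ 1. None of the 'Group B' examples do.
[price: 5, stock: 17, status: new] → stock = 17 → Group B.
[price: 14, stock: 20, status: new] → stock = 20 → Group B.
[price: 20, stock: 1, status: used] → stock = 1 → Group A.
[price: 14, stock: 13, status: new] → stock = 13 → Group B.

Group B, Group B, Group A, Group B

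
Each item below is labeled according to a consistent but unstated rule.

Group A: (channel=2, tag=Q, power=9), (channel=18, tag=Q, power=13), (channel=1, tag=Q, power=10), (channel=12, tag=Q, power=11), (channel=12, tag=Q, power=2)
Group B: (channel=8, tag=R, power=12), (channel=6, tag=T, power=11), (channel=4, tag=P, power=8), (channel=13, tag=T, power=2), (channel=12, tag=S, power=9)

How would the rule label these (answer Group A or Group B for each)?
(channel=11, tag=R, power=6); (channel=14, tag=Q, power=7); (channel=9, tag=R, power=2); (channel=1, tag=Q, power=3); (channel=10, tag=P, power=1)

Group B, Group A, Group B, Group A, Group B

The simplest hypothesis consistent with all the labels is: tag is Q.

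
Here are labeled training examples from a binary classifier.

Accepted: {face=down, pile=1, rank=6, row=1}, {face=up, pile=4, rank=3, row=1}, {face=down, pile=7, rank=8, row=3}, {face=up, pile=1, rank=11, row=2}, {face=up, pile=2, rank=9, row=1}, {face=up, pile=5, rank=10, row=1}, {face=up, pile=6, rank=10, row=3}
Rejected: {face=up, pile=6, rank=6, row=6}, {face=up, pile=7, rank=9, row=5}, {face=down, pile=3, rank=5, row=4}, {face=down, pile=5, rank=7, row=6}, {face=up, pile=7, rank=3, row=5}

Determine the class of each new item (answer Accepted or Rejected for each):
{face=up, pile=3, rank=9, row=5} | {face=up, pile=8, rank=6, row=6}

Rejected, Rejected

The simplest hypothesis consistent with all the labels is: row ≤ 3.
{face=up, pile=3, rank=9, row=5}: row = 5, doesn't qualify → Rejected. {face=up, pile=8, rank=6, row=6}: row = 6, doesn't qualify → Rejected.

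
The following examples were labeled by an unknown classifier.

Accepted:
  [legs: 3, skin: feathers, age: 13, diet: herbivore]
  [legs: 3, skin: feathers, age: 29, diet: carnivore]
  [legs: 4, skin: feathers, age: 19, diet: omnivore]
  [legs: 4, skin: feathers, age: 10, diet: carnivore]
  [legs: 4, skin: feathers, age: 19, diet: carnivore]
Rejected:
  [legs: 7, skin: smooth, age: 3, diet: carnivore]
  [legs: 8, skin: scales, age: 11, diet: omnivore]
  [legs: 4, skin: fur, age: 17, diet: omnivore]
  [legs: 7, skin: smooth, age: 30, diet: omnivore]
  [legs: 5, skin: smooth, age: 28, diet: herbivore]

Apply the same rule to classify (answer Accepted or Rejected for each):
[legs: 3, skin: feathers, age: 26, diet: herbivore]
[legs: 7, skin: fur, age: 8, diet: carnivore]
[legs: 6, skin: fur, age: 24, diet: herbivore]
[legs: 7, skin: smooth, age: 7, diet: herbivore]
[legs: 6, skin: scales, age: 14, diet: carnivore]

Accepted, Rejected, Rejected, Rejected, Rejected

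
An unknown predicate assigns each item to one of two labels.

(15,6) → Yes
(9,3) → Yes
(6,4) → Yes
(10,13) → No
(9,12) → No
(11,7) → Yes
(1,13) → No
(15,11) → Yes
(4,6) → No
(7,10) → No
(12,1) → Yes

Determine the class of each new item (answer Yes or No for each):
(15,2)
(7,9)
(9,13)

Yes, No, No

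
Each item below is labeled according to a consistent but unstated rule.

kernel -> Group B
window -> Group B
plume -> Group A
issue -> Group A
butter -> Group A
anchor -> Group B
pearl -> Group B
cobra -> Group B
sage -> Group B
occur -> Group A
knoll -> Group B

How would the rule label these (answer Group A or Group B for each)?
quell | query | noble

Group A, Group A, Group B

'Group A' ⟺ contains 'u'.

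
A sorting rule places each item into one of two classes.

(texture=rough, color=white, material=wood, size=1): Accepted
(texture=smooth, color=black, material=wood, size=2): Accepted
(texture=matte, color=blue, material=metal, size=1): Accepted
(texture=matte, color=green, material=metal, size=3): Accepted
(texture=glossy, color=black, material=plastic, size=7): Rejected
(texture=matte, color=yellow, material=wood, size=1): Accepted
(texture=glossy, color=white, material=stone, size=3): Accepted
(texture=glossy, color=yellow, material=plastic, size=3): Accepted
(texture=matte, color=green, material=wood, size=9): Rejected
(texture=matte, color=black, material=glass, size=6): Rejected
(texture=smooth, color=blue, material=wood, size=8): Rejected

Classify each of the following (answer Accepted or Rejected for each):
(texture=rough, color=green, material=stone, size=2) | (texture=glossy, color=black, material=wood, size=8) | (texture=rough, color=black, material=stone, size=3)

The distinguishing property — size ≤ 3 — holds for all the 'Accepted' cases and none of the 'Rejected' cases.
Accepted: (texture=rough, color=green, material=stone, size=2), since size = 2.
Rejected: (texture=glossy, color=black, material=wood, size=8), since size = 8.
Accepted: (texture=rough, color=black, material=stone, size=3), since size = 3.

Accepted, Rejected, Accepted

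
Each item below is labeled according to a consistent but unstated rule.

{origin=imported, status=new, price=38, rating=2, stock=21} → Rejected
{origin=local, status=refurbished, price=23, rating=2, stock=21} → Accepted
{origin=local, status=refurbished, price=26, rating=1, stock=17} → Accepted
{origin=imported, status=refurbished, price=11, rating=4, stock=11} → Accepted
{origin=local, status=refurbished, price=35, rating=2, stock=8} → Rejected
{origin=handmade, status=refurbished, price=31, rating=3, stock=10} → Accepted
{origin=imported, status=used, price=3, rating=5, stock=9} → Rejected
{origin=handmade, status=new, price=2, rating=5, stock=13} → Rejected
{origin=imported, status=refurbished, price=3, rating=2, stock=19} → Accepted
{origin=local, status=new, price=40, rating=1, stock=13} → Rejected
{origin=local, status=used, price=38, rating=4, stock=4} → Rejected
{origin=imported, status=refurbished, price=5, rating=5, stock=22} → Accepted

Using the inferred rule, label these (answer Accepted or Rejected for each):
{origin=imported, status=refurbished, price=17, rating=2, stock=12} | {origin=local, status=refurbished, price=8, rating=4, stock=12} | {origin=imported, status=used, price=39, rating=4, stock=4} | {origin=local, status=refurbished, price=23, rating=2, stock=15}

Accepted, Accepted, Rejected, Accepted

The rule appears to be: status is refurbished AND stock ≥ 9.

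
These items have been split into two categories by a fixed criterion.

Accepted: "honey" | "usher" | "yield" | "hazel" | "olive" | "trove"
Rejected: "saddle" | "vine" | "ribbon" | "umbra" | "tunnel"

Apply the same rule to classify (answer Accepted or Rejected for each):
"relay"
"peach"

Accepted, Accepted

The common property of the 'Accepted' items is: odd length AND contains 'e'. No 'Rejected' item has it.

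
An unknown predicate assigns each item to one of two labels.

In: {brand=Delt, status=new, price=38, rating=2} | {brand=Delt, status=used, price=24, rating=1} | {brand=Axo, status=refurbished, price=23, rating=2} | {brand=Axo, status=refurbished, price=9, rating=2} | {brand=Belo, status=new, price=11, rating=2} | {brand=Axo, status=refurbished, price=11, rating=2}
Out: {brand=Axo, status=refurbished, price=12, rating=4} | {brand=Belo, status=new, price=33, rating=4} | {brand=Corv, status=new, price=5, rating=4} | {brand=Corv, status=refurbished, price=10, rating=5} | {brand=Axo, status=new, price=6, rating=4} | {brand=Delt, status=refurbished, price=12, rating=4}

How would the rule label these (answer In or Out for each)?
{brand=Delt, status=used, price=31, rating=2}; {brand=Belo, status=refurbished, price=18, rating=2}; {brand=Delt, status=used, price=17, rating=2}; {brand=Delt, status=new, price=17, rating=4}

Every 'In' example satisfies: rating ≤ 2. None of the 'Out' examples do.

In, In, In, Out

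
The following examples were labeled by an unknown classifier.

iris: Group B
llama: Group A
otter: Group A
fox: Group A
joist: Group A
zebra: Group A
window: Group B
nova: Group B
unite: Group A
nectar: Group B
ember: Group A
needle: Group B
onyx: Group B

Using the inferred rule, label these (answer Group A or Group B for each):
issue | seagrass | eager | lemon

The common property of the 'Group A' items is: odd length. No 'Group B' item has it.
issue: Group A (length 5). seagrass: Group B (length 8). eager: Group A (length 5). lemon: Group A (length 5).

Group A, Group B, Group A, Group A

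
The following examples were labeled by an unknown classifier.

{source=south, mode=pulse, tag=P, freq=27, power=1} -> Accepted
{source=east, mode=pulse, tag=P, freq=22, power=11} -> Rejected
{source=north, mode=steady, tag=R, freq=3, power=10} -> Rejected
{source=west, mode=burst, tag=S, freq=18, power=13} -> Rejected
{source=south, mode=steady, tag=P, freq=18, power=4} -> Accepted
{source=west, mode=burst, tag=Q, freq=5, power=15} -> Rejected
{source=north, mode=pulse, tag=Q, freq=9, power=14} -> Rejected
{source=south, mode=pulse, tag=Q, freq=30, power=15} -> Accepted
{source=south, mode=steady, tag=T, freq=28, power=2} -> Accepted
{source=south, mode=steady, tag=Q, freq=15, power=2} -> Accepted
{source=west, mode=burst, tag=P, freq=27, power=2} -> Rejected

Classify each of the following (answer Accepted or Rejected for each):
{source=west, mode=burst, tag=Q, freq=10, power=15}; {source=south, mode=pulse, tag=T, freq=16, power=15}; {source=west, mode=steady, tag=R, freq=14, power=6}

All 'Accepted' examples share one property — source is south — and every 'Rejected' example lacks it.
Rejected: {source=west, mode=burst, tag=Q, freq=10, power=15}, since source is west.
Accepted: {source=south, mode=pulse, tag=T, freq=16, power=15}, since source is south.
Rejected: {source=west, mode=steady, tag=R, freq=14, power=6}, since source is west.

Rejected, Accepted, Rejected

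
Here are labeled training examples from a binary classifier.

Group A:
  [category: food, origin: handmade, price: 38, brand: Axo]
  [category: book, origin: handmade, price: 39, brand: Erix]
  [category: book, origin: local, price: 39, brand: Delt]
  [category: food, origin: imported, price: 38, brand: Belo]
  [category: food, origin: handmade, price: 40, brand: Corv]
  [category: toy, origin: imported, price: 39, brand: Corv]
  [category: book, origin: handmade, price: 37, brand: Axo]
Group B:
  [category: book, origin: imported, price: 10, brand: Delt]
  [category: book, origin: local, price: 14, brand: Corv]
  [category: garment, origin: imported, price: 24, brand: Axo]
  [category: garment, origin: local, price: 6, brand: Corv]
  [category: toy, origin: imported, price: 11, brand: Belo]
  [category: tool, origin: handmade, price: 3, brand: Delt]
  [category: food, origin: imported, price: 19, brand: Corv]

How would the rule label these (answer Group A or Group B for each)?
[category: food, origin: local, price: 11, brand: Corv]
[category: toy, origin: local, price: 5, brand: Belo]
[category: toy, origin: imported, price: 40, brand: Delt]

Group B, Group B, Group A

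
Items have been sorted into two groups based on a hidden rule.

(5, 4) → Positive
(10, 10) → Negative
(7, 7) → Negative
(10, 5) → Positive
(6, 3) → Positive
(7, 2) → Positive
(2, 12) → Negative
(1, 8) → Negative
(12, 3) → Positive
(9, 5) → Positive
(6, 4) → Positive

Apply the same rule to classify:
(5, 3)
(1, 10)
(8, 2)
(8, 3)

Positive, Negative, Positive, Positive

Rule: first > second. This holds for each 'Positive' example and fails for each 'Negative' one.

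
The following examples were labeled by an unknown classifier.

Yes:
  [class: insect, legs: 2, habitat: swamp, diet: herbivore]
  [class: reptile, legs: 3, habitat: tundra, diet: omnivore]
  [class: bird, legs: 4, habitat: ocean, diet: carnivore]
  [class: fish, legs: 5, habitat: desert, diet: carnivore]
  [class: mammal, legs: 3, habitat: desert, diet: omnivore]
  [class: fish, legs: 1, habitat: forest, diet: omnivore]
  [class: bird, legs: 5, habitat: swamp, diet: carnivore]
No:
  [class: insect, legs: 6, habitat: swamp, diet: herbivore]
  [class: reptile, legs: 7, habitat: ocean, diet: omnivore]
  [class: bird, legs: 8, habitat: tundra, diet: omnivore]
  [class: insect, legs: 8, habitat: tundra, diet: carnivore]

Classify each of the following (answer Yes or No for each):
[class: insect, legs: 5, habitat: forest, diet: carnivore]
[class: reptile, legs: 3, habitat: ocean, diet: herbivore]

Rule: legs ≤ 5. This holds for each 'Yes' example and fails for each 'No' one.

Yes, Yes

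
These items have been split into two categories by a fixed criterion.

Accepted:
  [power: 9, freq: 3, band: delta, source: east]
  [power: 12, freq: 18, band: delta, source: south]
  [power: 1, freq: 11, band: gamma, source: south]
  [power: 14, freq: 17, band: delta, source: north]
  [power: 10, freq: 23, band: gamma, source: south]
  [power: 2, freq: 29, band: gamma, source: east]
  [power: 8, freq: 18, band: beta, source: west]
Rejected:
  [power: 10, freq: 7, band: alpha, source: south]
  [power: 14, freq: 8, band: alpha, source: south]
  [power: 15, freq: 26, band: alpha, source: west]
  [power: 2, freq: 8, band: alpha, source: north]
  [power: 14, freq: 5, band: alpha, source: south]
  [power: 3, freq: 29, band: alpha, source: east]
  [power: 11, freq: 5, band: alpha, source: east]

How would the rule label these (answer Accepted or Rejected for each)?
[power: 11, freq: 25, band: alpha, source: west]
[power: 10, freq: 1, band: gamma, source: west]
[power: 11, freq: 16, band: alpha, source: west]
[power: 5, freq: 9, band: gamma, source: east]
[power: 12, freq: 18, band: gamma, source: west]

Rejected, Accepted, Rejected, Accepted, Accepted

'Accepted' ⟺ band is not alpha.
[power: 11, freq: 25, band: alpha, source: west] — band is alpha, hence Rejected. [power: 10, freq: 1, band: gamma, source: west] — band is gamma, hence Accepted. [power: 11, freq: 16, band: alpha, source: west] — band is alpha, hence Rejected. [power: 5, freq: 9, band: gamma, source: east] — band is gamma, hence Accepted. [power: 12, freq: 18, band: gamma, source: west] — band is gamma, hence Accepted.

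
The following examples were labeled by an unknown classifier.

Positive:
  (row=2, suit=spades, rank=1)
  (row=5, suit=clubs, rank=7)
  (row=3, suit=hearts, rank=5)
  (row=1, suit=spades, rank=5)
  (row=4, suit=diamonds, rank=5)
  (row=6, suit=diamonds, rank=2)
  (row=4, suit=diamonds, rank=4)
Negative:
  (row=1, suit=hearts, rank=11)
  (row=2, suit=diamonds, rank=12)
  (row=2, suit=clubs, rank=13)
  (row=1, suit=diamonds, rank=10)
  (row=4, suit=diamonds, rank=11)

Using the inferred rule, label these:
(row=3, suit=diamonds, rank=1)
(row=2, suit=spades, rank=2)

Positive, Positive

Every 'Positive' example satisfies: rank ≤ 7. None of the 'Negative' examples do.
(row=3, suit=diamonds, rank=1): rank = 1 — passes, so Positive. (row=2, suit=spades, rank=2): rank = 2 — passes, so Positive.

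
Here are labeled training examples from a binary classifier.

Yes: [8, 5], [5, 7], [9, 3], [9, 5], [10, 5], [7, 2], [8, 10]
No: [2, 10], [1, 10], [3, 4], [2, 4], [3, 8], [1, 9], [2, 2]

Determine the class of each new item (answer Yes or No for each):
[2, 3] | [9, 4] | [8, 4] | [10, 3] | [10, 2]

One predicate separates the groups cleanly: first ≥ 4.
[2, 3]: first 2 — doesn't match, so No.
[9, 4]: first 9 — satisfies this, so Yes.
[8, 4]: first 8 — satisfies this, so Yes.
[10, 3]: first 10 — satisfies this, so Yes.
[10, 2]: first 10 — satisfies this, so Yes.

No, Yes, Yes, Yes, Yes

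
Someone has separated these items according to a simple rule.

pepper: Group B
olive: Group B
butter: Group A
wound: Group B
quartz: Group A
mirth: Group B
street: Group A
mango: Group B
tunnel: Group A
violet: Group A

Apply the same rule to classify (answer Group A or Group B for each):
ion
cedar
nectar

The simplest hypothesis consistent with all the labels is: even length AND contains 't'.
ion → length 3, no 't' → Group B. cedar → length 5, no 't' → Group B. nectar → length 6, has 't' → Group A.

Group B, Group B, Group A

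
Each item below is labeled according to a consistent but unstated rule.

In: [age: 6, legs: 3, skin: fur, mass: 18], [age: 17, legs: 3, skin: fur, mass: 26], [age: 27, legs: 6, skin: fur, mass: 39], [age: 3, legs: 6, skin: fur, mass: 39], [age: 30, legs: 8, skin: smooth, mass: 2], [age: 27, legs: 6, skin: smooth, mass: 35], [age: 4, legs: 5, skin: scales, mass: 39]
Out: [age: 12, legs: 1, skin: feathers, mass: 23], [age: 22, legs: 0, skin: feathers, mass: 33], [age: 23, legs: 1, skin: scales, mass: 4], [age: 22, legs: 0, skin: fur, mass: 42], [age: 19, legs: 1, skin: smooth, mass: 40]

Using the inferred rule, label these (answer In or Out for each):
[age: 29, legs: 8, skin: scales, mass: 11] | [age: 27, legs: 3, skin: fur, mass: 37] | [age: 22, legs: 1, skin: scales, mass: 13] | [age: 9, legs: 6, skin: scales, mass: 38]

The classifier is using: legs ≥ 3.

In, In, Out, In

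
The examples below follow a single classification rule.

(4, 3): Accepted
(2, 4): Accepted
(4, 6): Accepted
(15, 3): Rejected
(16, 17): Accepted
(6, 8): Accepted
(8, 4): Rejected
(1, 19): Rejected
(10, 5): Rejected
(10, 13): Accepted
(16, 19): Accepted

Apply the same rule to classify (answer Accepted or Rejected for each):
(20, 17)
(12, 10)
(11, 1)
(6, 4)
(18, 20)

Every 'Accepted' example satisfies: |first − second| ≤ 3. None of the 'Rejected' examples do.
(20, 17) — |20−17| = 3, hence Accepted. (12, 10) — |12−10| = 2, hence Accepted. (11, 1) — |11−1| = 10, hence Rejected. (6, 4) — |6−4| = 2, hence Accepted. (18, 20) — |18−20| = 2, hence Accepted.

Accepted, Accepted, Rejected, Accepted, Accepted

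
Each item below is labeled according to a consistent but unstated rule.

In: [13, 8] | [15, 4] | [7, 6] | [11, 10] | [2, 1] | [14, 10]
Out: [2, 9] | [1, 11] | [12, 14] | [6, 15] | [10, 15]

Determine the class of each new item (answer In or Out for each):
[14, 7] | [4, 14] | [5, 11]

In, Out, Out

Rule: first > second. This holds for each 'In' example and fails for each 'Out' one.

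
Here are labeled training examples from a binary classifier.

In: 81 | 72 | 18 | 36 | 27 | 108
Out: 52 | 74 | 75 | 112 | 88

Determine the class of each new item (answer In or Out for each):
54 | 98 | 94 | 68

In, Out, Out, Out

The classifier is using: multiple of 9.
54: 54 = 9·6 — fits, so In.
98: 98 = 9·10 + 8 — doesn't qualify, so Out.
94: 94 = 9·10 + 4 — doesn't qualify, so Out.
68: 68 = 9·7 + 5 — doesn't qualify, so Out.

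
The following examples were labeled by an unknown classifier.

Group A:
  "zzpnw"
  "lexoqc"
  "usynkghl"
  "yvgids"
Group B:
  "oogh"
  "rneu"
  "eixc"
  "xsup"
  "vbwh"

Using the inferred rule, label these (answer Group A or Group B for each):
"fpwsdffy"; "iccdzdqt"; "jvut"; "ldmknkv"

Every 'Group A' example satisfies: length ≥ 5. None of the 'Group B' examples do.
"fpwsdffy" — length 8, hence Group A.
"iccdzdqt" — length 8, hence Group A.
"jvut" — length 4, hence Group B.
"ldmknkv" — length 7, hence Group A.

Group A, Group A, Group B, Group A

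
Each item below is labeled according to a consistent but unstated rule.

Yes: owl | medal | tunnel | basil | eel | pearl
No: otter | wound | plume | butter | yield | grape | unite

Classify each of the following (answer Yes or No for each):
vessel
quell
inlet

'Yes' ⟺ ends with 'l'.
Yes: vessel, since ends with 'l'.
Yes: quell, since ends with 'l'.
No: inlet, since ends with 't'.

Yes, Yes, No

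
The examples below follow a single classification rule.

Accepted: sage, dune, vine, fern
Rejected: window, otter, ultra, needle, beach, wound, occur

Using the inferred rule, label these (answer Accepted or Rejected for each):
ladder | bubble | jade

Rejected, Rejected, Accepted

The distinguishing property — length 4 — holds for all the 'Accepted' cases and none of the 'Rejected' cases.
ladder: Rejected (length 6). bubble: Rejected (length 6). jade: Accepted (length 4).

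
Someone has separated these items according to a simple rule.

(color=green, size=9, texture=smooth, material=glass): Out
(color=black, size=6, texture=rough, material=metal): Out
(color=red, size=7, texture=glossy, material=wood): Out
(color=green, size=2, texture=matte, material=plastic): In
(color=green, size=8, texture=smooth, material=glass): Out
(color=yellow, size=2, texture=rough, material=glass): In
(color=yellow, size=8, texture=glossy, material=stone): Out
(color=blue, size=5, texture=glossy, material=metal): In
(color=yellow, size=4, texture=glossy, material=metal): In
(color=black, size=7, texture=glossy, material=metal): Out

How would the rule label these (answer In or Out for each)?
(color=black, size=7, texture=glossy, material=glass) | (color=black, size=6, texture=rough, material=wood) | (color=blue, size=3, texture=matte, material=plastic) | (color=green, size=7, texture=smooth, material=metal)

The common property of the 'In' items is: size ≤ 5. No 'Out' item has it.
(color=black, size=7, texture=glossy, material=glass): Out (size = 7). (color=black, size=6, texture=rough, material=wood): Out (size = 6). (color=blue, size=3, texture=matte, material=plastic): In (size = 3). (color=green, size=7, texture=smooth, material=metal): Out (size = 7).

Out, Out, In, Out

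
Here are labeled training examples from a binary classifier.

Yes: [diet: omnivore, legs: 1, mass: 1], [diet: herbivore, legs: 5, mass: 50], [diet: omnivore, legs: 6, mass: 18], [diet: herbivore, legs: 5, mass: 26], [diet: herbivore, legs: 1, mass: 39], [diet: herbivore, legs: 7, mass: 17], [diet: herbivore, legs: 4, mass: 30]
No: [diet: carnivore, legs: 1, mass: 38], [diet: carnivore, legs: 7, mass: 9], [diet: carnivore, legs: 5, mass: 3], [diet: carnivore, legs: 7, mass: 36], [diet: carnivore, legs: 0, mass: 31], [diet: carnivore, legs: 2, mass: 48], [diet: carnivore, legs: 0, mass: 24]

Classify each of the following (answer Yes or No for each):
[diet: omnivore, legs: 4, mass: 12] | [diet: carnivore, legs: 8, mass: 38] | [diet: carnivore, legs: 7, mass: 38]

Comparing the two groups points to one rule — diet is not carnivore.
[diet: omnivore, legs: 4, mass: 12]: Yes (diet is omnivore). [diet: carnivore, legs: 8, mass: 38]: No (diet is carnivore). [diet: carnivore, legs: 7, mass: 38]: No (diet is carnivore).

Yes, No, No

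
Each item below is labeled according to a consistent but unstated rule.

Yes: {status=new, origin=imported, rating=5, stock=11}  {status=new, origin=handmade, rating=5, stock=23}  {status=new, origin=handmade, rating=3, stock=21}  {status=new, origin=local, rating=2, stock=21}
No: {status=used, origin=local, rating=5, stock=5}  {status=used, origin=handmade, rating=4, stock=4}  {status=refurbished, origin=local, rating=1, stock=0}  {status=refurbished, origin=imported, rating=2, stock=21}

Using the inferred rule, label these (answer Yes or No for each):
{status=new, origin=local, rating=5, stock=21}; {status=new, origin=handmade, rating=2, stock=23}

Yes, Yes

One predicate separates the groups cleanly: status is new.
{status=new, origin=local, rating=5, stock=21}: status is new, qualifies → Yes. {status=new, origin=handmade, rating=2, stock=23}: status is new, qualifies → Yes.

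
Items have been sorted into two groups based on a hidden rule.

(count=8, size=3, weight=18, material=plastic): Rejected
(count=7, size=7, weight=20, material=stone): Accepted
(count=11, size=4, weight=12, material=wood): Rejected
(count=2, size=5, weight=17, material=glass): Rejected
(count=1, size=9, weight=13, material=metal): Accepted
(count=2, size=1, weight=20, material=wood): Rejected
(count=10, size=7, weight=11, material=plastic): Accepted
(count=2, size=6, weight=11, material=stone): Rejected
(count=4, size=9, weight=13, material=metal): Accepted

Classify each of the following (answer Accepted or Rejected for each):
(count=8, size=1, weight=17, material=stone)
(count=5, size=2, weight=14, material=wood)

'Accepted' ⟺ size ≥ 7.
(count=8, size=1, weight=17, material=stone): size = 1, doesn't qualify → Rejected.
(count=5, size=2, weight=14, material=wood): size = 2, doesn't qualify → Rejected.

Rejected, Rejected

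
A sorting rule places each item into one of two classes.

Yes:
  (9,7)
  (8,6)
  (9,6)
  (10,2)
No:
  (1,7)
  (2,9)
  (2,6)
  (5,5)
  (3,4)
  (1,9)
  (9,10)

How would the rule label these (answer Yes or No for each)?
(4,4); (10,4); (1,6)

The distinguishing property — first > second — holds for all the 'Yes' cases and none of the 'No' cases.
(4,4) → 4 = 4 → No. (10,4) → 10 > 4 → Yes. (1,6) → 1 < 6 → No.

No, Yes, No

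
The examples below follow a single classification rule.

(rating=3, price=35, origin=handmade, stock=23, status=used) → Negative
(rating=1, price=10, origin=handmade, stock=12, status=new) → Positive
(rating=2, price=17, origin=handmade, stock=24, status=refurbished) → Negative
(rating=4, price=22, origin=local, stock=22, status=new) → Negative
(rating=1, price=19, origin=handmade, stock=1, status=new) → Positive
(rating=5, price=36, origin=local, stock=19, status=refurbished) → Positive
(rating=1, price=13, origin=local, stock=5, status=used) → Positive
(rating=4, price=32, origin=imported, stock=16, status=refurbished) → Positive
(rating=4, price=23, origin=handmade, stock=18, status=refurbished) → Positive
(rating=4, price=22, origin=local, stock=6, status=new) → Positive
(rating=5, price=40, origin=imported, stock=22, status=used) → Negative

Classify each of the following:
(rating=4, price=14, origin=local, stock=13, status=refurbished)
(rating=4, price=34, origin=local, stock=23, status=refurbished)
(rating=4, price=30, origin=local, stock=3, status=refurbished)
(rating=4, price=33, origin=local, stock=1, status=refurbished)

Positive, Negative, Positive, Positive

One predicate separates the groups cleanly: stock ≤ 19.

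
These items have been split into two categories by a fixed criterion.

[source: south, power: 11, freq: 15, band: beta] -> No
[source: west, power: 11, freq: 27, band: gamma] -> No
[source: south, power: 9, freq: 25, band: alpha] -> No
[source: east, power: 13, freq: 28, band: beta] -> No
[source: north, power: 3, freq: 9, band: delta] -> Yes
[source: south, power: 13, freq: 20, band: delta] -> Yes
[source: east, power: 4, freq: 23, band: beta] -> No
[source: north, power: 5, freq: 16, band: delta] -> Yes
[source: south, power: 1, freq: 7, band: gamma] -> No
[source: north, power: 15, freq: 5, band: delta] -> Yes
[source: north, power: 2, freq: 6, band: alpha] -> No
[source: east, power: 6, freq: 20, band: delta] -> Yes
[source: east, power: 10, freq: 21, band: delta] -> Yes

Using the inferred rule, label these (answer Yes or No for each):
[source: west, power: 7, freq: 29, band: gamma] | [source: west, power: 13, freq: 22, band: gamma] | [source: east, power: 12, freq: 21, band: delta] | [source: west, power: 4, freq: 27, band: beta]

Looking at the examples, the only property every 'Yes' case has and every 'No' case lacks is: band is delta.
[source: west, power: 7, freq: 29, band: gamma] — band is gamma, hence No.
[source: west, power: 13, freq: 22, band: gamma] — band is gamma, hence No.
[source: east, power: 12, freq: 21, band: delta] — band is delta, hence Yes.
[source: west, power: 4, freq: 27, band: beta] — band is beta, hence No.

No, No, Yes, No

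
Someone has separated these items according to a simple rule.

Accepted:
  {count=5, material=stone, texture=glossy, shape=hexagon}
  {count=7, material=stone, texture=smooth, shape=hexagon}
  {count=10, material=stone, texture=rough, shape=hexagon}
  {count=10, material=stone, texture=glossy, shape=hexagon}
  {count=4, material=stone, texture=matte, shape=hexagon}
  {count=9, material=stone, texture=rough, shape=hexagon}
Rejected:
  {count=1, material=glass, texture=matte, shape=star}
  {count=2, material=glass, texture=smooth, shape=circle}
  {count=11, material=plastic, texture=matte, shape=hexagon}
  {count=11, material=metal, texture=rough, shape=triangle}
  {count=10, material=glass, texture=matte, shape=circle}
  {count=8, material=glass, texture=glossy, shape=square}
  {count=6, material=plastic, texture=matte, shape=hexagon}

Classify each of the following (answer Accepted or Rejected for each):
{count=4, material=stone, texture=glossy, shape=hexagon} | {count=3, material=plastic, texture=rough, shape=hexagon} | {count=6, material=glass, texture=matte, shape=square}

Checking candidate rules against both groups, what survives is: material is stone.
Accepted: {count=4, material=stone, texture=glossy, shape=hexagon}, since material is stone. Rejected: {count=3, material=plastic, texture=rough, shape=hexagon}, since material is plastic. Rejected: {count=6, material=glass, texture=matte, shape=square}, since material is glass.

Accepted, Rejected, Rejected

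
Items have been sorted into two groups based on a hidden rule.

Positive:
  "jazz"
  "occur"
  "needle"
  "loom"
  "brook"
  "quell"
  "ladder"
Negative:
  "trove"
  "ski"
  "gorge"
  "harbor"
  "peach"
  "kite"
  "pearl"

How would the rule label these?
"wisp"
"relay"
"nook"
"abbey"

Negative, Negative, Positive, Positive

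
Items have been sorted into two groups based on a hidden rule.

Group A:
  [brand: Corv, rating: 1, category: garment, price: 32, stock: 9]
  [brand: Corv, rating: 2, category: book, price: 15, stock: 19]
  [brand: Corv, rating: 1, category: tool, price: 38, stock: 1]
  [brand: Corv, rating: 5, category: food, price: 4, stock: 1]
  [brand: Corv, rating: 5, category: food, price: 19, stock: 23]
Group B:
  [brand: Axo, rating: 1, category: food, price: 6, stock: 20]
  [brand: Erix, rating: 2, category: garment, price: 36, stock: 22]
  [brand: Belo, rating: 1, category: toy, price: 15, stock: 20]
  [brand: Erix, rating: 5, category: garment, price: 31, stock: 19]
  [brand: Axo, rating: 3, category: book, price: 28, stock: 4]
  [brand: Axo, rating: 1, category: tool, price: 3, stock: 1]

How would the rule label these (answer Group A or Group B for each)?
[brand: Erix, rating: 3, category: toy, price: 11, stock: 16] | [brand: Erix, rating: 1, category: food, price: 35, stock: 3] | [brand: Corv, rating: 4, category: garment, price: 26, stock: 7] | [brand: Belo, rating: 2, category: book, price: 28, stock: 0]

Checking candidate rules against both groups, what survives is: brand is Corv.
[brand: Erix, rating: 3, category: toy, price: 11, stock: 16]: Group B (brand is Erix). [brand: Erix, rating: 1, category: food, price: 35, stock: 3]: Group B (brand is Erix). [brand: Corv, rating: 4, category: garment, price: 26, stock: 7]: Group A (brand is Corv). [brand: Belo, rating: 2, category: book, price: 28, stock: 0]: Group B (brand is Belo).

Group B, Group B, Group A, Group B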